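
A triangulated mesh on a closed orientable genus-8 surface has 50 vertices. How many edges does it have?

χ = 2 − 2·8 = -14, and every face is a triangle so 3F = 2E.
V − E + F = -14 with E = 3F/2 gives 50 − (3/2 − 1)·F = -14, so F = 128 and E = 192.

192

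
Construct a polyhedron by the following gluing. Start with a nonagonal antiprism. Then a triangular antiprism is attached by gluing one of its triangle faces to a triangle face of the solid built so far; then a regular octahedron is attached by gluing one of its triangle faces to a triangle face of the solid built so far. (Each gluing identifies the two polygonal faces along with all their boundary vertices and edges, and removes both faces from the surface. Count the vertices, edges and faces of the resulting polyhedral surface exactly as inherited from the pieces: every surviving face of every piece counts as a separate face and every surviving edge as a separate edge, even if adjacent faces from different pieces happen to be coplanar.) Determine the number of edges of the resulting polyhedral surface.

54

A nonagonal antiprism: V=18, E=36, F=20.
Attach a triangular antiprism (V=6, E=12, F=8) along a 3-gon: merge 3 vertices and 3 edges, delete both glued faces → V=21, E=45, F=26.
Attach a regular octahedron (V=6, E=12, F=8) along a 3-gon: merge 3 vertices and 3 edges, delete both glued faces → V=24, E=54, F=32.
Check: V − E + F = 24 − 54 + 32 = 2.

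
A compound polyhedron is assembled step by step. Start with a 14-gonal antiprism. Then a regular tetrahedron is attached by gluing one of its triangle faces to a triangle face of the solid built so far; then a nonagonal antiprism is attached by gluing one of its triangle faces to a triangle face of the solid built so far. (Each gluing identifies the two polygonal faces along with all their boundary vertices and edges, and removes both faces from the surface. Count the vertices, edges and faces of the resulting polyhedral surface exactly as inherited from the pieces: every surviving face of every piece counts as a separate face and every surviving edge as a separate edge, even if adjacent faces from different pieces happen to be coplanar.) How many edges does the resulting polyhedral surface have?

A 14-gonal antiprism: V=28, E=56, F=30.
Attach a regular tetrahedron (V=4, E=6, F=4) along a 3-gon: merge 3 vertices and 3 edges, delete both glued faces → V=29, E=59, F=32.
Attach a nonagonal antiprism (V=18, E=36, F=20) along a 3-gon: merge 3 vertices and 3 edges, delete both glued faces → V=44, E=92, F=50.
Check: V − E + F = 44 − 92 + 50 = 2.

92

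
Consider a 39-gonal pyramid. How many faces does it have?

40

A pyramid on an n-gon base has one n-gon and n triangles: V = 39 + 1 = 40, E = 2·39 = 78, F = 39 + 1 = 40.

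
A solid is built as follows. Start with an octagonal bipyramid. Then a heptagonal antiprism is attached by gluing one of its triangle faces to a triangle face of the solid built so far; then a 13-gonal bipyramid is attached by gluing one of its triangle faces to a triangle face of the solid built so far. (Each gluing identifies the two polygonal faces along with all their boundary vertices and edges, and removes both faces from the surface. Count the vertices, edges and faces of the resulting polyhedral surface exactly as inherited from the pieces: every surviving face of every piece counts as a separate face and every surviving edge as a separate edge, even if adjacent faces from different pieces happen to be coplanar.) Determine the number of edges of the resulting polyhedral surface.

85

An octagonal bipyramid: V=10, E=24, F=16.
Attach a heptagonal antiprism (V=14, E=28, F=16) along a 3-gon: merge 3 vertices and 3 edges, delete both glued faces → V=21, E=49, F=30.
Attach a 13-gonal bipyramid (V=15, E=39, F=26) along a 3-gon: merge 3 vertices and 3 edges, delete both glued faces → V=33, E=85, F=54.
Check: V − E + F = 33 − 85 + 54 = 2.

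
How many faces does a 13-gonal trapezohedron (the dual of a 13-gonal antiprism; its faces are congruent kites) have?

26

The n-trapezohedron (dual of the n-antiprism) has V = 2·13 + 2 = 28, E = 4·13 = 52, F = 2·13 = 26.
Check: V − E + F = 28 − 52 + 26 = 2.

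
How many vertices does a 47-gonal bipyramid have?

49

A bipyramid over an n-gon has 2n triangular faces and n + 2 vertices: V = 47 + 2 = 49, E = 3·47 = 141, F = 2·47 = 94.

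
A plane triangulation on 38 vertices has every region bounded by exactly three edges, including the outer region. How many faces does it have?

72

In a plane triangulation 3F = 2E and V − E + F = 2, so F = 2V − 4 = 2·38 − 4 = 72.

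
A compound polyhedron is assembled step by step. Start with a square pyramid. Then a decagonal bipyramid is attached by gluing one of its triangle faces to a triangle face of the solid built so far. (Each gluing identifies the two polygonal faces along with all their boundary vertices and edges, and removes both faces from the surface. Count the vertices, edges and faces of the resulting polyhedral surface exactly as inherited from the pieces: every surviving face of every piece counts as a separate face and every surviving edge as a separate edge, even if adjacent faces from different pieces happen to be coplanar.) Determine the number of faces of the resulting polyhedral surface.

A square pyramid: V=5, E=8, F=5.
Attach a decagonal bipyramid (V=12, E=30, F=20) along a 3-gon: merge 3 vertices and 3 edges, delete both glued faces → V=14, E=35, F=23.
Check: V − E + F = 14 − 35 + 23 = 2.

23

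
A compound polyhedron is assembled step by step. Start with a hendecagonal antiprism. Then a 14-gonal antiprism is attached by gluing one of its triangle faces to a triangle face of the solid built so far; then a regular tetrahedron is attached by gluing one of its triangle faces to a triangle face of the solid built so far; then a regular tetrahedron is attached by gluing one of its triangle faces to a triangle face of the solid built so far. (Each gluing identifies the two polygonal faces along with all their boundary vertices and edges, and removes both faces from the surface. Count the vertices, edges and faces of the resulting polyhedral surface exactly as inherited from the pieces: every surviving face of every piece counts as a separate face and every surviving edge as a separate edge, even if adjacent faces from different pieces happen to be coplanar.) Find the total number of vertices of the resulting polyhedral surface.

A hendecagonal antiprism: V=22, E=44, F=24.
Attach a 14-gonal antiprism (V=28, E=56, F=30) along a 3-gon: merge 3 vertices and 3 edges, delete both glued faces → V=47, E=97, F=52.
Attach a regular tetrahedron (V=4, E=6, F=4) along a 3-gon: merge 3 vertices and 3 edges, delete both glued faces → V=48, E=100, F=54.
Attach a regular tetrahedron (V=4, E=6, F=4) along a 3-gon: merge 3 vertices and 3 edges, delete both glued faces → V=49, E=103, F=56.
Check: V − E + F = 49 − 103 + 56 = 2.

49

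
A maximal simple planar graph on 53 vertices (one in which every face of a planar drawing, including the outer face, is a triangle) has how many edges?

In a plane triangulation 3F = 2E and V − E + F = 2, so E = 3V − 6 = 3·53 − 6 = 153.

153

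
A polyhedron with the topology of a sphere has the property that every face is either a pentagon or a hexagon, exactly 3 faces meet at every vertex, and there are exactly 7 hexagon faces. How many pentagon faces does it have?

Let x be the number of pentagons; then F = 7 + x.
Edge–face incidences: 2E = 6·7 + 5·x = 42 + 5x.
Every vertex has degree 3, so 3V = 2E.
Euler: V − E + F = 2 ⇒ (2E)/3 − E + (7 + x) = 2.
Multiply by 6: 2·(2E) − 3·(2E) + 6·(7 + x) = 12, i.e. 42 + 6x − (42 + 5x) = 12.
Collecting terms: x = 12.
Then 2E = 42 + 5·12 = 102, so E = 51, V = 2E/3 = 34, F = 7 + 12 = 19.

12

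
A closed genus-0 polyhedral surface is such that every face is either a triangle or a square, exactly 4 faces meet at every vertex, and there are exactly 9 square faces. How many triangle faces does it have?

8

Let x be the number of triangles; then F = 9 + x.
Edge–face incidences: 2E = 4·9 + 3·x = 36 + 3x.
Every vertex has degree 4, so 4V = 2E.
Euler: V − E + F = 2 ⇒ (2E)/4 − E + (9 + x) = 2.
Multiply by 8: 2·(2E) − 4·(2E) + 8·(9 + x) = 16, i.e. 72 + 8x − 2·(36 + 3x) = 16.
Collecting terms: 2x = 16, so x = 8.
Then 2E = 36 + 3·8 = 60, so E = 30, V = 2E/4 = 15, F = 9 + 8 = 17.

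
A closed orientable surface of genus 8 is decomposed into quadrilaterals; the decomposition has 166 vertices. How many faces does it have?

180

χ = 2 − 2·8 = -14, and every face is a square so 4F = 2E.
V − E + F = -14 with E = 4F/2 gives 166 − (4/2 − 1)·F = -14, so F = 180 and E = 360.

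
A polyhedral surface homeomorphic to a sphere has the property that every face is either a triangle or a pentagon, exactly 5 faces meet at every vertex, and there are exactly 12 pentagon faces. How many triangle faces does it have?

80

Let x be the number of triangles; then F = 12 + x.
Edge–face incidences: 2E = 5·12 + 3·x = 60 + 3x.
Every vertex has degree 5, so 5V = 2E.
Euler: V − E + F = 2 ⇒ (2E)/5 − E + (12 + x) = 2.
Multiply by 10: 2·(2E) − 5·(2E) + 10·(12 + x) = 20, i.e. 120 + 10x − 3·(60 + 3x) = 20.
Collecting terms: x − 60 = 20, so x = 80.
Then 2E = 60 + 3·80 = 300, so E = 150, V = 2E/5 = 60, F = 12 + 80 = 92.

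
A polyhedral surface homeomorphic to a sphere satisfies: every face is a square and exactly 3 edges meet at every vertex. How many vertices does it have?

8

Each face has 4 edges and each edge borders two faces, so 2E = 4F.
Each vertex has degree 3, so 3V = 2E and hence V = 4F/3.
Euler: V − E + F = 2 ⇒ (4F/3) − (4F/2) + F = 2.
Multiply by 6: (8 − 12 + 6)F = 12, i.e. 2F = 12.
So F = 6, E = 4·6/2 = 12, V = 4·6/3 = 8.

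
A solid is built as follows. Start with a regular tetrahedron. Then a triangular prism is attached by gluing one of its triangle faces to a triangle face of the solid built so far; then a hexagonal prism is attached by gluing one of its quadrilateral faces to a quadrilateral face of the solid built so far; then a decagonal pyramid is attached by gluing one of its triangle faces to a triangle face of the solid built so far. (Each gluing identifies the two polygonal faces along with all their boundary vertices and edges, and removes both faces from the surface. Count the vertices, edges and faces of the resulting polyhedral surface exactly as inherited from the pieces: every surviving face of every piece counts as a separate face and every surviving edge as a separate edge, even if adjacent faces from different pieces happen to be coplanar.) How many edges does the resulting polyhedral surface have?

43

A regular tetrahedron: V=4, E=6, F=4.
Attach a triangular prism (V=6, E=9, F=5) along a 3-gon: merge 3 vertices and 3 edges, delete both glued faces → V=7, E=12, F=7.
Attach a hexagonal prism (V=12, E=18, F=8) along a 4-gon: merge 4 vertices and 4 edges, delete both glued faces → V=15, E=26, F=13.
Attach a decagonal pyramid (V=11, E=20, F=11) along a 3-gon: merge 3 vertices and 3 edges, delete both glued faces → V=23, E=43, F=22.
Check: V − E + F = 23 − 43 + 22 = 2.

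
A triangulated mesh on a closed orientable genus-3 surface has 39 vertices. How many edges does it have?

χ = 2 − 2·3 = -4, and every face is a triangle so 3F = 2E.
V − E + F = -4 with E = 3F/2 gives 39 − (3/2 − 1)·F = -4, so F = 86 and E = 129.

129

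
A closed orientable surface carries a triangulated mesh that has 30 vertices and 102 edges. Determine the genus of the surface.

3

Every face is a triangle and each edge borders two faces, so 3F = 2·102, giving F = 68.
χ = V − E + F = 30 − 102 + 68 = -4.
For a closed orientable surface χ = 2 − 2g, so g = (2 − (-4))/2 = 3.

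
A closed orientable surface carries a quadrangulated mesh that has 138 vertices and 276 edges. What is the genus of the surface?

1

Every face is a square and each edge borders two faces, so 4F = 2·276, giving F = 138.
χ = V − E + F = 138 − 276 + 138 = 0.
For a closed orientable surface χ = 2 − 2g, so g = (2 − (0))/2 = 1.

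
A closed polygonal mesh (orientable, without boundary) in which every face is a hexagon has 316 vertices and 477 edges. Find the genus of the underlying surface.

2

Every face is a hexagon and each edge borders two faces, so 6F = 2·477, giving F = 159.
χ = V − E + F = 316 − 477 + 159 = -2.
For a closed orientable surface χ = 2 − 2g, so g = (2 − (-2))/2 = 2.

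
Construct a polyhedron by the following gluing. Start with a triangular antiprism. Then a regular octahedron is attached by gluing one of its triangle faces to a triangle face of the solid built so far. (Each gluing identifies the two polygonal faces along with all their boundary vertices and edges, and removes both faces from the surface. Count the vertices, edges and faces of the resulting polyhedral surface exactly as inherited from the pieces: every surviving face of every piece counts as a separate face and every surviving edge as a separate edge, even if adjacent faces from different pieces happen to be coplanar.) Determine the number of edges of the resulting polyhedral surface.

A triangular antiprism: V=6, E=12, F=8.
Attach a regular octahedron (V=6, E=12, F=8) along a 3-gon: merge 3 vertices and 3 edges, delete both glued faces → V=9, E=21, F=14.
Check: V − E + F = 9 − 21 + 14 = 2.

21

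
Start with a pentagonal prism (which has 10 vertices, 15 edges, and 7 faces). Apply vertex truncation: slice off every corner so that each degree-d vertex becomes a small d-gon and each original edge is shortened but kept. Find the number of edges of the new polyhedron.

45

Truncation replaces each original edge-end by a new vertex, so V′ = 2E = 30.
Each original edge survives, and each old vertex of degree d contributes d new edges; summing degrees gives Σd = 2E, so E′ = E + 2E = 3E = 45.
Each original face survives and each original vertex becomes one new face: F′ = F + V = 17.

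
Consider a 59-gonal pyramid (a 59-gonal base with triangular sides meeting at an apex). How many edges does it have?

118

A pyramid on an n-gon base has one n-gon and n triangles: V = 59 + 1 = 60, E = 2·59 = 118, F = 59 + 1 = 60.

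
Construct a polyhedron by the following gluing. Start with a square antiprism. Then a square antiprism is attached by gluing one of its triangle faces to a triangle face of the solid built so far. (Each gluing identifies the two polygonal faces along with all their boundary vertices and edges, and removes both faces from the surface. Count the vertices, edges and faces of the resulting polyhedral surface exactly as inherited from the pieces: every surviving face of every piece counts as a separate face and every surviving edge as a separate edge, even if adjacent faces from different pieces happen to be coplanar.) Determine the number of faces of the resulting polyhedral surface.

18

A square antiprism: V=8, E=16, F=10.
Attach a square antiprism (V=8, E=16, F=10) along a 3-gon: merge 3 vertices and 3 edges, delete both glued faces → V=13, E=29, F=18.
Check: V − E + F = 13 − 29 + 18 = 2.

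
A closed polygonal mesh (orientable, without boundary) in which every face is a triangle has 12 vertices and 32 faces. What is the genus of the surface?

3

Every face is a triangle, so 2E = 3·32 = 96, giving E = 48.
χ = V − E + F = 12 − 48 + 32 = -4.
For a closed orientable surface χ = 2 − 2g, so g = (2 − (-4))/2 = 3.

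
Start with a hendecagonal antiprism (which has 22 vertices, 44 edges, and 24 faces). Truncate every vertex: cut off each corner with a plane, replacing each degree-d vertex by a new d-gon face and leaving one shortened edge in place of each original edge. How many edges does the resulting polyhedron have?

132

Truncation replaces each original edge-end by a new vertex, so V′ = 2E = 88.
Each original edge survives, and each old vertex of degree d contributes d new edges; summing degrees gives Σd = 2E, so E′ = E + 2E = 3E = 132.
Each original face survives and each original vertex becomes one new face: F′ = F + V = 46.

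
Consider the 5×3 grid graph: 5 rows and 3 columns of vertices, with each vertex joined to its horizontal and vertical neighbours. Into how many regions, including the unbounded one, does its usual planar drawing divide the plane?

9

The grid has V = 5·3 = 15 vertices and E = 5·2 + 3·4 = 22 edges.
F = 2 − V + E = 2 − 15 + 22 = 9.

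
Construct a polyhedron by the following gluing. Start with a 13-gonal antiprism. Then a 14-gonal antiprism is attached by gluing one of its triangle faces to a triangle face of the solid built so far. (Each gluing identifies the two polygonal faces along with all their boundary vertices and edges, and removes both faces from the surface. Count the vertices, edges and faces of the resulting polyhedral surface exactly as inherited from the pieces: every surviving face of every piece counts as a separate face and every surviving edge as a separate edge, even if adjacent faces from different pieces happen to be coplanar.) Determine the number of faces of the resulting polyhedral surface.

A 13-gonal antiprism: V=26, E=52, F=28.
Attach a 14-gonal antiprism (V=28, E=56, F=30) along a 3-gon: merge 3 vertices and 3 edges, delete both glued faces → V=51, E=105, F=56.
Check: V − E + F = 51 − 105 + 56 = 2.

56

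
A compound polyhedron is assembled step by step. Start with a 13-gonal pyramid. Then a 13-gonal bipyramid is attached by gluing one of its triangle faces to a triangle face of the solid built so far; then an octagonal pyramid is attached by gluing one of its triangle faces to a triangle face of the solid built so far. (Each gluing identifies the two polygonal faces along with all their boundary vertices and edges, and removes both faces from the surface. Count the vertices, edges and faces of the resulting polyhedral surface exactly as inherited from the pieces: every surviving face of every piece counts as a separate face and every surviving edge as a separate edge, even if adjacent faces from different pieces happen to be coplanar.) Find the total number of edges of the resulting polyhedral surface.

A 13-gonal pyramid: V=14, E=26, F=14.
Attach a 13-gonal bipyramid (V=15, E=39, F=26) along a 3-gon: merge 3 vertices and 3 edges, delete both glued faces → V=26, E=62, F=38.
Attach an octagonal pyramid (V=9, E=16, F=9) along a 3-gon: merge 3 vertices and 3 edges, delete both glued faces → V=32, E=75, F=45.
Check: V − E + F = 32 − 75 + 45 = 2.

75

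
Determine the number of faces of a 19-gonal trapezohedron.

The n-trapezohedron (dual of the n-antiprism) has V = 2·19 + 2 = 40, E = 4·19 = 76, F = 2·19 = 38.

38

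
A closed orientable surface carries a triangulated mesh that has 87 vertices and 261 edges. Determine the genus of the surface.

1

Every face is a triangle and each edge borders two faces, so 3F = 2·261, giving F = 174.
χ = V − E + F = 87 − 261 + 174 = 0.
For a closed orientable surface χ = 2 − 2g, so g = (2 − (0))/2 = 1.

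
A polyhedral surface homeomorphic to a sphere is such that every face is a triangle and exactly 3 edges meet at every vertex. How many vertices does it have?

Each face has 3 edges and each edge borders two faces, so 2E = 3F.
Each vertex has degree 3, so 3V = 2E and hence V = 3F/3.
Euler: V − E + F = 2 ⇒ (3F/3) − (3F/2) + F = 2.
Multiply by 6: (6 − 9 + 6)F = 12, i.e. 3F = 12.
So F = 4, E = 3·4/2 = 6, V = 3·4/3 = 4.

4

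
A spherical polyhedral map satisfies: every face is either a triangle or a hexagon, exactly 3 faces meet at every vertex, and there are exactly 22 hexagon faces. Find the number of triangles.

Let x be the number of triangles; then F = 22 + x.
Edge–face incidences: 2E = 6·22 + 3·x = 132 + 3x.
Every vertex has degree 3, so 3V = 2E.
Euler: V − E + F = 2 ⇒ (2E)/3 − E + (22 + x) = 2.
Multiply by 6: 2·(2E) − 3·(2E) + 6·(22 + x) = 12, i.e. 132 + 6x − (132 + 3x) = 12.
Collecting terms: 3x = 12, so x = 4.
Then 2E = 132 + 3·4 = 144, so E = 72, V = 2E/3 = 48, F = 22 + 4 = 26.

4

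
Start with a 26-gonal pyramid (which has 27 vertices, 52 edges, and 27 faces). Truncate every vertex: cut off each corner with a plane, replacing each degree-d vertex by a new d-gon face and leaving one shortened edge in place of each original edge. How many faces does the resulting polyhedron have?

Truncation replaces each original edge-end by a new vertex, so V′ = 2E = 104.
Each original edge survives, and each old vertex of degree d contributes d new edges; summing degrees gives Σd = 2E, so E′ = E + 2E = 3E = 156.
Each original face survives and each original vertex becomes one new face: F′ = F + V = 54.

54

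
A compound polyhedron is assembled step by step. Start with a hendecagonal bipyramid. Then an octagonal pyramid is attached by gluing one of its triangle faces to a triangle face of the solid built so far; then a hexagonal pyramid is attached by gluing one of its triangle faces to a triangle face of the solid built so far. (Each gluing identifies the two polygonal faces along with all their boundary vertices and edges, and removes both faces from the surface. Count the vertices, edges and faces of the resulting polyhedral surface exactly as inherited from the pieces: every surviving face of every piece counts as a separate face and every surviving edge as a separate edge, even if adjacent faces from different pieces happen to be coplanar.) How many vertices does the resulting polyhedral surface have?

A hendecagonal bipyramid: V=13, E=33, F=22.
Attach an octagonal pyramid (V=9, E=16, F=9) along a 3-gon: merge 3 vertices and 3 edges, delete both glued faces → V=19, E=46, F=29.
Attach a hexagonal pyramid (V=7, E=12, F=7) along a 3-gon: merge 3 vertices and 3 edges, delete both glued faces → V=23, E=55, F=34.
Check: V − E + F = 23 − 55 + 34 = 2.

23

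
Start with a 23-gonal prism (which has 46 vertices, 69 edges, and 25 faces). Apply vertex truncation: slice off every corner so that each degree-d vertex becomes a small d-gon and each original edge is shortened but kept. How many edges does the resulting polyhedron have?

Truncation replaces each original edge-end by a new vertex, so V′ = 2E = 138.
Each original edge survives, and each old vertex of degree d contributes d new edges; summing degrees gives Σd = 2E, so E′ = E + 2E = 3E = 207.
Each original face survives and each original vertex becomes one new face: F′ = F + V = 71.

207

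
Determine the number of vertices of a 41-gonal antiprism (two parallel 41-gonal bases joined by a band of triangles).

82

An antiprism on an n-gon has two n-gon caps and 2n triangles: V = 2·41 = 82, E = 4·41 = 164, F = 2·41 + 2 = 84.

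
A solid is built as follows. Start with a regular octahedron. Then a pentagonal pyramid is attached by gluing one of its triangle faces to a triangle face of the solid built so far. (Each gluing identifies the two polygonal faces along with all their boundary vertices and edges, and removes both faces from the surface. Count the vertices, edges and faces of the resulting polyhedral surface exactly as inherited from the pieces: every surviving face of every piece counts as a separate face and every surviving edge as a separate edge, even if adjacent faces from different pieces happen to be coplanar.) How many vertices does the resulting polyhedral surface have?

9

A regular octahedron: V=6, E=12, F=8.
Attach a pentagonal pyramid (V=6, E=10, F=6) along a 3-gon: merge 3 vertices and 3 edges, delete both glued faces → V=9, E=19, F=12.
Check: V − E + F = 9 − 19 + 12 = 2.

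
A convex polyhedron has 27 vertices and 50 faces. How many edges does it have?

Here V − E + F = 2.
E = V + F − (2) = 27 + 50 − (2) = 75.

75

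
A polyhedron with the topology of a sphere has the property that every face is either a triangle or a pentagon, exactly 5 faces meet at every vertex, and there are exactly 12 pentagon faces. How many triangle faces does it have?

Let x be the number of triangles; then F = 12 + x.
Edge–face incidences: 2E = 5·12 + 3·x = 60 + 3x.
Every vertex has degree 5, so 5V = 2E.
Euler: V − E + F = 2 ⇒ (2E)/5 − E + (12 + x) = 2.
Multiply by 10: 2·(2E) − 5·(2E) + 10·(12 + x) = 20, i.e. 120 + 10x − 3·(60 + 3x) = 20.
Collecting terms: x − 60 = 20, so x = 80.
Then 2E = 60 + 3·80 = 300, so E = 150, V = 2E/5 = 60, F = 12 + 80 = 92.

80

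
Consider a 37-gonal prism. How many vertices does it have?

A prism on an n-gon has two n-gon bases and n rectangular sides: V = 2·37 = 74, E = 3·37 = 111, F = 37 + 2 = 39.

74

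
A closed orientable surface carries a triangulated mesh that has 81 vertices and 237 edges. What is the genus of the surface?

Every face is a triangle and each edge borders two faces, so 3F = 2·237, giving F = 158.
χ = V − E + F = 81 − 237 + 158 = 2.
For a closed orientable surface χ = 2 − 2g, so g = (2 − (2))/2 = 0.

0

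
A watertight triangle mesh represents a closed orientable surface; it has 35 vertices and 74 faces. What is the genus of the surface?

Every face is a triangle, so 2E = 3·74 = 222, giving E = 111.
χ = V − E + F = 35 − 111 + 74 = -2.
For a closed orientable surface χ = 2 − 2g, so g = (2 − (-2))/2 = 2.

2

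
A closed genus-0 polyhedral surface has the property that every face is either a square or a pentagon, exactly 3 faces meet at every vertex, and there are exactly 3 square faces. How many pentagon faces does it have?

Let x be the number of pentagons; then F = 3 + x.
Edge–face incidences: 2E = 4·3 + 5·x = 12 + 5x.
Every vertex has degree 3, so 3V = 2E.
Euler: V − E + F = 2 ⇒ (2E)/3 − E + (3 + x) = 2.
Multiply by 6: 2·(2E) − 3·(2E) + 6·(3 + x) = 12, i.e. 18 + 6x − (12 + 5x) = 12.
Collecting terms: x + 6 = 12, so x = 6.
Then 2E = 12 + 5·6 = 42, so E = 21, V = 2E/3 = 14, F = 3 + 6 = 9.

6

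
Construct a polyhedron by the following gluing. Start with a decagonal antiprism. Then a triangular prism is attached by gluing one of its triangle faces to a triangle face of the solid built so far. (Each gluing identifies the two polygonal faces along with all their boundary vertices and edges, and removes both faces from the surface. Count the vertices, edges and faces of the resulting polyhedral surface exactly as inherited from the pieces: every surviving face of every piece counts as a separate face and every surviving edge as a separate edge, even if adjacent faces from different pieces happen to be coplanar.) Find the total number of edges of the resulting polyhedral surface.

A decagonal antiprism: V=20, E=40, F=22.
Attach a triangular prism (V=6, E=9, F=5) along a 3-gon: merge 3 vertices and 3 edges, delete both glued faces → V=23, E=46, F=25.
Check: V − E + F = 23 − 46 + 25 = 2.

46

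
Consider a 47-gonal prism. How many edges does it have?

A prism on an n-gon has two n-gon bases and n rectangular sides: V = 2·47 = 94, E = 3·47 = 141, F = 47 + 2 = 49.

141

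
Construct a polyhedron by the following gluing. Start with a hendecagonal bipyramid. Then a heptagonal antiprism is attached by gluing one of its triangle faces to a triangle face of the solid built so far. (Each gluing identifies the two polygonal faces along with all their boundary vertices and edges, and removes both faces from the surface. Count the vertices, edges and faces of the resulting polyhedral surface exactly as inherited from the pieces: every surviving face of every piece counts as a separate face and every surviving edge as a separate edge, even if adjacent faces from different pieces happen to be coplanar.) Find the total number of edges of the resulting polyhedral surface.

A hendecagonal bipyramid: V=13, E=33, F=22.
Attach a heptagonal antiprism (V=14, E=28, F=16) along a 3-gon: merge 3 vertices and 3 edges, delete both glued faces → V=24, E=58, F=36.
Check: V − E + F = 24 − 58 + 36 = 2.

58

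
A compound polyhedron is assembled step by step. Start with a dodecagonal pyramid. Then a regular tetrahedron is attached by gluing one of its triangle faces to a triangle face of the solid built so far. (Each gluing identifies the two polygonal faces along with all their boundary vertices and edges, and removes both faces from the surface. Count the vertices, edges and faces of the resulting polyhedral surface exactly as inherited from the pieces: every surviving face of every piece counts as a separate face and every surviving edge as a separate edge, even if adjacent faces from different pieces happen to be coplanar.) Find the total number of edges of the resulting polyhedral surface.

A dodecagonal pyramid: V=13, E=24, F=13.
Attach a regular tetrahedron (V=4, E=6, F=4) along a 3-gon: merge 3 vertices and 3 edges, delete both glued faces → V=14, E=27, F=15.
Check: V − E + F = 14 − 27 + 15 = 2.

27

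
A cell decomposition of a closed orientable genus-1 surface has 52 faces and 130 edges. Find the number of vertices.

78

For a closed orientable surface of genus 1, χ = 2 − 2·1 = 0.
V = 0 + E − F = 0 + 130 − 52 = 78.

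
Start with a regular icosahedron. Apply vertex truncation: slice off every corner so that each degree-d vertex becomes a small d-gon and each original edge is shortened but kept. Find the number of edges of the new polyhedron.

The base solid has V = 12, E = 30, F = 20.
Truncation replaces each original edge-end by a new vertex, so V′ = 2E = 60.
Each original edge survives, and each old vertex of degree d contributes d new edges; summing degrees gives Σd = 2E, so E′ = E + 2E = 3E = 90.
Each original face survives and each original vertex becomes one new face: F′ = F + V = 32.

90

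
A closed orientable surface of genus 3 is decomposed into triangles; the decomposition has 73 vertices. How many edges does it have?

231

χ = 2 − 2·3 = -4, and every face is a triangle so 3F = 2E.
V − E + F = -4 with E = 3F/2 gives 73 − (3/2 − 1)·F = -4, so F = 154 and E = 231.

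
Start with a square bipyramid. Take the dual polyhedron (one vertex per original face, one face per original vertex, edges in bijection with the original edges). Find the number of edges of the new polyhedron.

The base solid has V = 6, E = 12, F = 8.
The dual swaps V and F and preserves E: V′ = F = 8, E′ = E = 12, F′ = V = 6.

12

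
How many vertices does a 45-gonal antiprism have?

90

An antiprism on an n-gon has two n-gon caps and 2n triangles: V = 2·45 = 90, E = 4·45 = 180, F = 2·45 + 2 = 92.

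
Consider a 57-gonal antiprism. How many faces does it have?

An antiprism on an n-gon has two n-gon caps and 2n triangles: V = 2·57 = 114, E = 4·57 = 228, F = 2·57 + 2 = 116.

116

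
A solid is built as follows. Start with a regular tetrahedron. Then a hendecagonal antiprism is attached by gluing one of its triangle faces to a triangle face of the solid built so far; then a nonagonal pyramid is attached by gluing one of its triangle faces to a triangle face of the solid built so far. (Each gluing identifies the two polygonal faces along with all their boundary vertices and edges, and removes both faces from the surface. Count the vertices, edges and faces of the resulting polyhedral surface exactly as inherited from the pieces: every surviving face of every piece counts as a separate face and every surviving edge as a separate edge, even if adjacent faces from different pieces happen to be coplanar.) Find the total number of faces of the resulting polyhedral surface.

34

A regular tetrahedron: V=4, E=6, F=4.
Attach a hendecagonal antiprism (V=22, E=44, F=24) along a 3-gon: merge 3 vertices and 3 edges, delete both glued faces → V=23, E=47, F=26.
Attach a nonagonal pyramid (V=10, E=18, F=10) along a 3-gon: merge 3 vertices and 3 edges, delete both glued faces → V=30, E=62, F=34.
Check: V − E + F = 30 − 62 + 34 = 2.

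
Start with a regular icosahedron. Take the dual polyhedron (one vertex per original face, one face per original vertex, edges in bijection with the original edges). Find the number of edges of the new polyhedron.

30

The base solid has V = 12, E = 30, F = 20.
The dual swaps V and F and preserves E: V′ = F = 20, E′ = E = 30, F′ = V = 12.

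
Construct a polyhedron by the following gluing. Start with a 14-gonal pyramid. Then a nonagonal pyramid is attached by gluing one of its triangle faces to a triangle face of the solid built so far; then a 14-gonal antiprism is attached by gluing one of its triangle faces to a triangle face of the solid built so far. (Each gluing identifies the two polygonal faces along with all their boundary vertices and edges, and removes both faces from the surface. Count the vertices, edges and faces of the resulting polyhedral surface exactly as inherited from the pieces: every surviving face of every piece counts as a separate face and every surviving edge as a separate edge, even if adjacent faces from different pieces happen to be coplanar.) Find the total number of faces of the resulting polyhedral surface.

A 14-gonal pyramid: V=15, E=28, F=15.
Attach a nonagonal pyramid (V=10, E=18, F=10) along a 3-gon: merge 3 vertices and 3 edges, delete both glued faces → V=22, E=43, F=23.
Attach a 14-gonal antiprism (V=28, E=56, F=30) along a 3-gon: merge 3 vertices and 3 edges, delete both glued faces → V=47, E=96, F=51.
Check: V − E + F = 47 − 96 + 51 = 2.

51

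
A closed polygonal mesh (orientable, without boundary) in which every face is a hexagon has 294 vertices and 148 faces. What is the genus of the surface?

Every face is a hexagon, so 2E = 6·148 = 888, giving E = 444.
χ = V − E + F = 294 − 444 + 148 = -2.
For a closed orientable surface χ = 2 − 2g, so g = (2 − (-2))/2 = 2.

2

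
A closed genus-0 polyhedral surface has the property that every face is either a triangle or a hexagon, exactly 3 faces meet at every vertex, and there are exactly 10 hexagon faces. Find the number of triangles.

Let x be the number of triangles; then F = 10 + x.
Edge–face incidences: 2E = 6·10 + 3·x = 60 + 3x.
Every vertex has degree 3, so 3V = 2E.
Euler: V − E + F = 2 ⇒ (2E)/3 − E + (10 + x) = 2.
Multiply by 6: 2·(2E) − 3·(2E) + 6·(10 + x) = 12, i.e. 60 + 6x − (60 + 3x) = 12.
Collecting terms: 3x = 12, so x = 4.
Then 2E = 60 + 3·4 = 72, so E = 36, V = 2E/3 = 24, F = 10 + 4 = 14.

4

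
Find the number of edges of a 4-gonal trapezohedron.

The n-trapezohedron (dual of the n-antiprism) has V = 2·4 + 2 = 10, E = 4·4 = 16, F = 2·4 = 8.

16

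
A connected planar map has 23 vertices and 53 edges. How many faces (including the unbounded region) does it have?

Euler's formula for a connected plane graph: V − E + F = 2, so F = 2 − 23 + 53 = 32.

32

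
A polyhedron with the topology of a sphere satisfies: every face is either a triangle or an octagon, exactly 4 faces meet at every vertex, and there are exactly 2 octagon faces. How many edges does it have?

Let x be the number of triangles; then F = 2 + x.
Edge–face incidences: 2E = 8·2 + 3·x = 16 + 3x.
Every vertex has degree 4, so 4V = 2E.
Euler: V − E + F = 2 ⇒ (2E)/4 − E + (2 + x) = 2.
Multiply by 8: 2·(2E) − 4·(2E) + 8·(2 + x) = 16, i.e. 16 + 8x − 2·(16 + 3x) = 16.
Collecting terms: 2x − 16 = 16, so 2x = 32, so x = 16.
Then 2E = 16 + 3·16 = 64, so E = 32, V = 2E/4 = 16, F = 2 + 16 = 18.

32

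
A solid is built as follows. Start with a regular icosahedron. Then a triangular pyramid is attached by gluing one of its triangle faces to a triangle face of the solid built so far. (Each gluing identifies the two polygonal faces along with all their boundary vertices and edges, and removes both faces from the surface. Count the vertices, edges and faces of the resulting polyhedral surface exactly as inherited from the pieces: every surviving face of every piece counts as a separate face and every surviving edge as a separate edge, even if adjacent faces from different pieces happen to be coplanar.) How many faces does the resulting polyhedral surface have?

A regular icosahedron: V=12, E=30, F=20.
Attach a triangular pyramid (V=4, E=6, F=4) along a 3-gon: merge 3 vertices and 3 edges, delete both glued faces → V=13, E=33, F=22.
Check: V − E + F = 13 − 33 + 22 = 2.

22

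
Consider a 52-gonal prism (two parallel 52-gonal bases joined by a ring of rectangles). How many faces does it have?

54

A prism on an n-gon has two n-gon bases and n rectangular sides: V = 2·52 = 104, E = 3·52 = 156, F = 52 + 2 = 54.
Check: V − E + F = 104 − 156 + 54 = 2.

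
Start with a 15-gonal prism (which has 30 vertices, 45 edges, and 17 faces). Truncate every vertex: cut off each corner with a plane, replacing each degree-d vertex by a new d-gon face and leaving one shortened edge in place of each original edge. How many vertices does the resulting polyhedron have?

Truncation replaces each original edge-end by a new vertex, so V′ = 2E = 90.
Each original edge survives, and each old vertex of degree d contributes d new edges; summing degrees gives Σd = 2E, so E′ = E + 2E = 3E = 135.
Each original face survives and each original vertex becomes one new face: F′ = F + V = 47.

90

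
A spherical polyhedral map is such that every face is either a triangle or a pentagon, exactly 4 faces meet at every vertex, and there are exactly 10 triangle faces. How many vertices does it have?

10

Let x be the number of pentagons; then F = 10 + x.
Edge–face incidences: 2E = 3·10 + 5·x = 30 + 5x.
Every vertex has degree 4, so 4V = 2E.
Euler: V − E + F = 2 ⇒ (2E)/4 − E + (10 + x) = 2.
Multiply by 8: 2·(2E) − 4·(2E) + 8·(10 + x) = 16, i.e. 80 + 8x − 2·(30 + 5x) = 16.
Collecting terms: −2x + 20 = 16, so −2x = −4, so x = 2.
Then 2E = 30 + 5·2 = 40, so E = 20, V = 2E/4 = 10, F = 10 + 2 = 12.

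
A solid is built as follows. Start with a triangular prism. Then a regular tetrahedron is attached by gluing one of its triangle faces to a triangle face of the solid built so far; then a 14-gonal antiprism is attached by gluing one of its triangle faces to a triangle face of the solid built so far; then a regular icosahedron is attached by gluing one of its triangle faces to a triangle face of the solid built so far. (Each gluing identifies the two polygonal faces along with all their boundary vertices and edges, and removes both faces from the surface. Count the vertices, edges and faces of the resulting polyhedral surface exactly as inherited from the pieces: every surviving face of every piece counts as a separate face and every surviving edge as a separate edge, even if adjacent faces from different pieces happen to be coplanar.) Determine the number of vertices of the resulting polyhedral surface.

41

A triangular prism: V=6, E=9, F=5.
Attach a regular tetrahedron (V=4, E=6, F=4) along a 3-gon: merge 3 vertices and 3 edges, delete both glued faces → V=7, E=12, F=7.
Attach a 14-gonal antiprism (V=28, E=56, F=30) along a 3-gon: merge 3 vertices and 3 edges, delete both glued faces → V=32, E=65, F=35.
Attach a regular icosahedron (V=12, E=30, F=20) along a 3-gon: merge 3 vertices and 3 edges, delete both glued faces → V=41, E=92, F=53.
Check: V − E + F = 41 − 92 + 53 = 2.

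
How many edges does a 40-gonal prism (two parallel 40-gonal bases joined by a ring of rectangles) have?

A prism on an n-gon has two n-gon bases and n rectangular sides: V = 2·40 = 80, E = 3·40 = 120, F = 40 + 2 = 42.

120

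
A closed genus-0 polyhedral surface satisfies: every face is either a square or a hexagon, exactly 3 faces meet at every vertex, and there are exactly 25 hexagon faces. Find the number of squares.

Let x be the number of squares; then F = 25 + x.
Edge–face incidences: 2E = 6·25 + 4·x = 150 + 4x.
Every vertex has degree 3, so 3V = 2E.
Euler: V − E + F = 2 ⇒ (2E)/3 − E + (25 + x) = 2.
Multiply by 6: 2·(2E) − 3·(2E) + 6·(25 + x) = 12, i.e. 150 + 6x − (150 + 4x) = 12.
Collecting terms: 2x = 12, so x = 6.
Then 2E = 150 + 4·6 = 174, so E = 87, V = 2E/3 = 58, F = 25 + 6 = 31.

6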